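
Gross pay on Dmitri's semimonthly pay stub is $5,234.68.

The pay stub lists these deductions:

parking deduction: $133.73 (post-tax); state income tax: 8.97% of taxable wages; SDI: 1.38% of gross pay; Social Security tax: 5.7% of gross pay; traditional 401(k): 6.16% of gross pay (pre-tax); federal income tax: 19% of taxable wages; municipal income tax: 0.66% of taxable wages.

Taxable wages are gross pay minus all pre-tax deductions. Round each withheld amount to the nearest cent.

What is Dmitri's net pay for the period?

Traditional 401(k): $5,234.68 × 0.0616 = $322.46
Taxable wages = $5,234.68 − $322.46 = $4,912.22
Municipal income tax: $4,912.22 × 0.0066 = $32.42
Federal income tax: $4,912.22 × 0.19 = $933.32
State income tax: $4,912.22 × 0.0897 = $440.63
Social Security tax: $5,234.68 × 0.057 = $298.38
SDI: $5,234.68 × 0.0138 = $72.24
Parking deduction: $133.73
Total deductions = $322.46 + $32.42 + $933.32 + $440.63 + $298.38 + $72.24 + $133.73 = $2,233.18
Net pay = $5,234.68 − $2,233.18 = $3,001.50

$3,001.50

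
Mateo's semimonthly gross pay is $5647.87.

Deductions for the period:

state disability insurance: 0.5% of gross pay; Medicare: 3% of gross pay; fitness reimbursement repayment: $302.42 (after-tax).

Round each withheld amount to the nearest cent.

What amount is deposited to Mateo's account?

$5147.77

Medicare: $5647.87 × 0.03 = $169.44
State disability insurance: $5647.87 × 0.005 = $28.24
Fitness reimbursement repayment: $302.42
Total deductions = $169.44 + $28.24 + $302.42 = $500.10
Net pay = $5647.87 − $500.10 = $5147.77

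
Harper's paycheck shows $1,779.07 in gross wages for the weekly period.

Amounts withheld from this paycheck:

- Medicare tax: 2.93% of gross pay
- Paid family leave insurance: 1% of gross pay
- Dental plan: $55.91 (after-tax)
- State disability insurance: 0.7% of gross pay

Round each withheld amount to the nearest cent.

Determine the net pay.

Medicare tax: $1,779.07 × 0.0293 = $52.13
State disability insurance: $1,779.07 × 0.007 = $12.45
Paid family leave insurance: $1,779.07 × 0.01 = $17.79
Dental plan: $55.91
Total deductions = $52.13 + $12.45 + $17.79 + $55.91 = $138.28
Net pay = $1,779.07 − $138.28 = $1,640.79

$1,640.79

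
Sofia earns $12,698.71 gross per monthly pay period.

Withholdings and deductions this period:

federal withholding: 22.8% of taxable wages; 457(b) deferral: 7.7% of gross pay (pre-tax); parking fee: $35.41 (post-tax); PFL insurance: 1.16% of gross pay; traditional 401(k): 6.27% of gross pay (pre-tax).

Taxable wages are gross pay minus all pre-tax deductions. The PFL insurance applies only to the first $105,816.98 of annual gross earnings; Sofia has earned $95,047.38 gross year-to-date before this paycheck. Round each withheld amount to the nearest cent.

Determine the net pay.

$8,273.53

457(b) deferral: $12,698.71 × 0.077 = $977.80
Traditional 401(k): $12,698.71 × 0.0627 = $796.21
Pre-tax total = $977.80 + $796.21 = $1,774.01
Taxable wages = $12,698.71 − $1,774.01 = $10,924.70
Federal withholding: $10,924.70 × 0.228 = $2,490.83
PFL insurance: only $105,816.98 − $95,047.38 = $10,769.60 of this check is subject → $10,769.60 × 0.0116 = $124.93
Parking fee: $35.41
Total deductions = $977.80 + $796.21 + $2,490.83 + $124.93 + $35.41 = $4,425.18
Net pay = $12,698.71 − $4,425.18 = $8,273.53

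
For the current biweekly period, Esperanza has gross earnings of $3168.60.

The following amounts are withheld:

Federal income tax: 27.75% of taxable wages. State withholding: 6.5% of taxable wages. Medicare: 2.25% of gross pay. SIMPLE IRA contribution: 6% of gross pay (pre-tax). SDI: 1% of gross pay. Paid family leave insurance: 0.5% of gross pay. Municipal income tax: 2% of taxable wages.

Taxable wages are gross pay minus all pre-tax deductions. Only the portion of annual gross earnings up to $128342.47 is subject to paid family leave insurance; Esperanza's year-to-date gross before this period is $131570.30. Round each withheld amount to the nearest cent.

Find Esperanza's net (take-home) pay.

$1795.80

SIMPLE IRA contribution: $3168.60 × 0.06 = $190.12
Taxable wages = $3168.60 − $190.12 = $2978.48
State withholding: $2978.48 × 0.065 = $193.60
Municipal income tax: $2978.48 × 0.02 = $59.57
Federal income tax: $2978.48 × 0.2775 = $826.53
Paid family leave insurance: annual cap $128342.47 already reached (YTD $131570.30), so $0.00
Medicare: $3168.60 × 0.0225 = $71.29
SDI: $3168.60 × 0.01 = $31.69
Total deductions = $190.12 + $193.60 + $59.57 + $826.53 + $0.00 + $71.29 + $31.69 = $1372.80
Net pay = $3168.60 − $1372.80 = $1795.80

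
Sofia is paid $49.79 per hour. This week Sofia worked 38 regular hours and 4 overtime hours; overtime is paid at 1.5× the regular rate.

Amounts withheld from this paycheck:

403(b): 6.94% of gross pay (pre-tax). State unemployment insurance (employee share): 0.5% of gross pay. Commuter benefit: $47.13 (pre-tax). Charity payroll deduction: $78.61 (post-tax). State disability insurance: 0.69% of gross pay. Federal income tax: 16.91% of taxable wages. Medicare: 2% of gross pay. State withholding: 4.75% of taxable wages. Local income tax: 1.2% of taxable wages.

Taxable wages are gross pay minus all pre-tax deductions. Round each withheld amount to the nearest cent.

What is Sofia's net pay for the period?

$1387.81

Regular pay: 38 × $49.79 = $1892.02
Overtime pay: 4 × $49.79 × 1.5 = $298.74
Gross pay = $1892.02 + $298.74 = $2190.76
403(b): $2190.76 × 0.0694 = $152.04
Commuter benefit: $47.13
Pre-tax total = $152.04 + $47.13 = $199.17
Taxable wages = $2190.76 − $199.17 = $1991.59
Federal income tax: $1991.59 × 0.1691 = $336.78
State withholding: $1991.59 × 0.0475 = $94.60
Local income tax: $1991.59 × 0.012 = $23.90
Medicare: $2190.76 × 0.02 = $43.82
State disability insurance: $2190.76 × 0.0069 = $15.12
State unemployment insurance (employee share): $2190.76 × 0.005 = $10.95
Charity payroll deduction: $78.61
Total deductions = $152.04 + $47.13 + $336.78 + $94.60 + $23.90 + $43.82 + $15.12 + $10.95 + $78.61 = $802.95
Net pay = $2190.76 − $802.95 = $1387.81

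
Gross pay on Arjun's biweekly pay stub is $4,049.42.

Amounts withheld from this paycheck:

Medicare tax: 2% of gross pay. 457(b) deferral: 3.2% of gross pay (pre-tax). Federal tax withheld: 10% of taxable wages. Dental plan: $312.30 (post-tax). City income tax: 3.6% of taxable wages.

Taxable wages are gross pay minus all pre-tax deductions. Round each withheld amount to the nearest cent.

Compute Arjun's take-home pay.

$2,993.46

457(b) deferral: $4,049.42 × 0.032 = $129.58
Taxable wages = $4,049.42 − $129.58 = $3,919.84
City income tax: $3,919.84 × 0.036 = $141.11
Federal tax withheld: $3,919.84 × 0.1 = $391.98
Medicare tax: $4,049.42 × 0.02 = $80.99
Dental plan: $312.30
Total deductions = $129.58 + $141.11 + $391.98 + $80.99 + $312.30 = $1,055.96
Net pay = $4,049.42 − $1,055.96 = $2,993.46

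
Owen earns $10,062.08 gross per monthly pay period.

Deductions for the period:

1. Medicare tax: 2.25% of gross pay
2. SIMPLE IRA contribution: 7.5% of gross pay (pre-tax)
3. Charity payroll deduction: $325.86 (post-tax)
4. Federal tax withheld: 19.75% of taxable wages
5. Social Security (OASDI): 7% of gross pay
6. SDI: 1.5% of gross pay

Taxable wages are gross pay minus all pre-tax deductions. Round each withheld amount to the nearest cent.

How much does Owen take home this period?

$6,061.66

SIMPLE IRA contribution: $10,062.08 × 0.075 = $754.66
Taxable wages = $10,062.08 − $754.66 = $9,307.42
Federal tax withheld: $9,307.42 × 0.1975 = $1,838.22
Social Security (OASDI): $10,062.08 × 0.07 = $704.35
SDI: $10,062.08 × 0.015 = $150.93
Medicare tax: $10,062.08 × 0.0225 = $226.40
Charity payroll deduction: $325.86
Total deductions = $754.66 + $1,838.22 + $704.35 + $150.93 + $226.40 + $325.86 = $4,000.42
Net pay = $10,062.08 − $4,000.42 = $6,061.66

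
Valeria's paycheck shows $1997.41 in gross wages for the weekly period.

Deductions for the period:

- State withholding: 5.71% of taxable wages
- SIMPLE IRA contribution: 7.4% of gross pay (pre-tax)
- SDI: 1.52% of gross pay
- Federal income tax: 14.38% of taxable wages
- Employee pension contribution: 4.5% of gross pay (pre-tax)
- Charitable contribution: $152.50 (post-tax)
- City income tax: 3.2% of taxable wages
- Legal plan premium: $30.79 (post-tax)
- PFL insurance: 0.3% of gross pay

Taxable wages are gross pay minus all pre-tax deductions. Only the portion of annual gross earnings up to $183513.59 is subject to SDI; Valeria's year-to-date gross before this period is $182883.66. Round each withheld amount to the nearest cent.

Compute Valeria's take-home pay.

SIMPLE IRA contribution: $1997.41 × 0.074 = $147.81
Employee pension contribution: $1997.41 × 0.045 = $89.88
Pre-tax total = $147.81 + $89.88 = $237.69
Taxable wages = $1997.41 − $237.69 = $1759.72
State withholding: $1759.72 × 0.0571 = $100.48
City income tax: $1759.72 × 0.032 = $56.31
Federal income tax: $1759.72 × 0.1438 = $253.05
SDI: only $183513.59 − $182883.66 = $629.93 of this check is subject → $629.93 × 0.0152 = $9.57
PFL insurance: $1997.41 × 0.003 = $5.99
Charitable contribution: $152.50
Legal plan premium: $30.79
Total deductions = $147.81 + $89.88 + $100.48 + $56.31 + $253.05 + $9.57 + $5.99 + $152.50 + $30.79 = $846.38
Net pay = $1997.41 − $846.38 = $1151.03

$1151.03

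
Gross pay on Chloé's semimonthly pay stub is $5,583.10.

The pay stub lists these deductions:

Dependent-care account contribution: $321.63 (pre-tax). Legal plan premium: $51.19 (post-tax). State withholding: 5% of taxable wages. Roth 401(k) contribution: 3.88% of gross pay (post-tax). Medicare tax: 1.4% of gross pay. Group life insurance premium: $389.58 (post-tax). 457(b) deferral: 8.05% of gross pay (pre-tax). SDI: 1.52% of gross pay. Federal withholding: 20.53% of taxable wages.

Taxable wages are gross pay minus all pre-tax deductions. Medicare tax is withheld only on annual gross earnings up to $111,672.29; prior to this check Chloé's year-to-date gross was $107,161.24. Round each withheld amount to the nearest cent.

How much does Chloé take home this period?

457(b) deferral: $5,583.10 × 0.0805 = $449.44
Dependent-care account contribution: $321.63
Pre-tax total = $449.44 + $321.63 = $771.07
Taxable wages = $5,583.10 − $771.07 = $4,812.03
State withholding: $4,812.03 × 0.05 = $240.60
Federal withholding: $4,812.03 × 0.2053 = $987.91
SDI: $5,583.10 × 0.0152 = $84.86
Medicare tax: only $111,672.29 − $107,161.24 = $4,511.05 of this check is subject → $4,511.05 × 0.014 = $63.15
Group life insurance premium: $389.58
Legal plan premium: $51.19
Roth 401(k) contribution: $5,583.10 × 0.0388 = $216.62
Total deductions = $449.44 + $321.63 + $240.60 + $987.91 + $84.86 + $63.15 + $389.58 + $51.19 + $216.62 = $2,804.98
Net pay = $5,583.10 − $2,804.98 = $2,778.12

$2,778.12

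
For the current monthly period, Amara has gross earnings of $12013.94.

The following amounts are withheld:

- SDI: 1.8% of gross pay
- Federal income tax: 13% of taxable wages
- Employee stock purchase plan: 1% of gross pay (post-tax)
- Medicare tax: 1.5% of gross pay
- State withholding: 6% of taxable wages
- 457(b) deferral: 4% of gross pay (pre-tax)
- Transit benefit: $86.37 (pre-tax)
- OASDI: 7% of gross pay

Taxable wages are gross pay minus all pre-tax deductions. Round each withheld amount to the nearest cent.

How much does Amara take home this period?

$7914.50

Transit benefit: $86.37
457(b) deferral: $12013.94 × 0.04 = $480.56
Pre-tax total = $86.37 + $480.56 = $566.93
Taxable wages = $12013.94 − $566.93 = $11447.01
Federal income tax: $11447.01 × 0.13 = $1488.11
State withholding: $11447.01 × 0.06 = $686.82
SDI: $12013.94 × 0.018 = $216.25
Medicare tax: $12013.94 × 0.015 = $180.21
OASDI: $12013.94 × 0.07 = $840.98
Employee stock purchase plan: $12013.94 × 0.01 = $120.14
Total deductions = $86.37 + $480.56 + $1488.11 + $686.82 + $216.25 + $180.21 + $840.98 + $120.14 = $4099.44
Net pay = $12013.94 − $4099.44 = $7914.50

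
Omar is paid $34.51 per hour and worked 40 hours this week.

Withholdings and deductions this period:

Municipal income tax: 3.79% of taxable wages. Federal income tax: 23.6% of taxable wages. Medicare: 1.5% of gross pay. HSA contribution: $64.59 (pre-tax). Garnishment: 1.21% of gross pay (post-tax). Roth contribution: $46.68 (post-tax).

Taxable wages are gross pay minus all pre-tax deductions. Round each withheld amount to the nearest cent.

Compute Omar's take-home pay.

$871.32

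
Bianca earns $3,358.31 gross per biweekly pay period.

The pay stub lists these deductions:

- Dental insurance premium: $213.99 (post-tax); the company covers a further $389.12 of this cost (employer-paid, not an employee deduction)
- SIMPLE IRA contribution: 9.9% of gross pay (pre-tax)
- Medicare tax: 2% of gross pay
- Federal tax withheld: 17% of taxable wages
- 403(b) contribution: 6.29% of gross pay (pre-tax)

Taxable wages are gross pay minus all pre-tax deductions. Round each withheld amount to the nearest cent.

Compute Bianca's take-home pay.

$2,054.96

SIMPLE IRA contribution: $3,358.31 × 0.099 = $332.47
403(b) contribution: $3,358.31 × 0.0629 = $211.24
Pre-tax total = $332.47 + $211.24 = $543.71
Taxable wages = $3,358.31 − $543.71 = $2,814.60
Federal tax withheld: $2,814.60 × 0.17 = $478.48
Medicare tax: $3,358.31 × 0.02 = $67.17
Dental insurance premium: $213.99
(Employer's $389.12 toward dental insurance premium is not withheld from the employee.)
Total deductions = $332.47 + $211.24 + $478.48 + $67.17 + $213.99 = $1,303.35
Net pay = $3,358.31 − $1,303.35 = $2,054.96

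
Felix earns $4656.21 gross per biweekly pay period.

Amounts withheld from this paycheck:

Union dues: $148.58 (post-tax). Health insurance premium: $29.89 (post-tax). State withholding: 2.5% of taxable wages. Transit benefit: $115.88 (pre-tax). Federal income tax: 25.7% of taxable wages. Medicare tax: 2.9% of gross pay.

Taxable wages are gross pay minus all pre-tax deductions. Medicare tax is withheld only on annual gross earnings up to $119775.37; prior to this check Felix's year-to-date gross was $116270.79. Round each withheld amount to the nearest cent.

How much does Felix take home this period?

$2979.86

Transit benefit: $115.88
Taxable wages = $4656.21 − $115.88 = $4540.33
Federal income tax: $4540.33 × 0.257 = $1166.86
State withholding: $4540.33 × 0.025 = $113.51
Medicare tax: only $119775.37 − $116270.79 = $3504.58 of this check is subject → $3504.58 × 0.029 = $101.63
Health insurance premium: $29.89
Union dues: $148.58
Total deductions = $115.88 + $1166.86 + $113.51 + $101.63 + $29.89 + $148.58 = $1676.35
Net pay = $4656.21 − $1676.35 = $2979.86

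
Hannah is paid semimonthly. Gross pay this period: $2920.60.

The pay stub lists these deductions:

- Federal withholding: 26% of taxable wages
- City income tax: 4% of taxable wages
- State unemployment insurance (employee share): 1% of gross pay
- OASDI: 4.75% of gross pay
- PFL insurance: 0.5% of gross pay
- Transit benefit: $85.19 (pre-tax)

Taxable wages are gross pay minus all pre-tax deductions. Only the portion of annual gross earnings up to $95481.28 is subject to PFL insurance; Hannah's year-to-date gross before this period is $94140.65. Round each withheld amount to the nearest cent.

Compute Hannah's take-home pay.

Transit benefit: $85.19
Taxable wages = $2920.60 − $85.19 = $2835.41
Federal withholding: $2835.41 × 0.26 = $737.21
City income tax: $2835.41 × 0.04 = $113.42
PFL insurance: only $95481.28 − $94140.65 = $1340.63 of this check is subject → $1340.63 × 0.005 = $6.70
State unemployment insurance (employee share): $2920.60 × 0.01 = $29.21
OASDI: $2920.60 × 0.0475 = $138.73
Total deductions = $85.19 + $737.21 + $113.42 + $6.70 + $29.21 + $138.73 = $1110.46
Net pay = $2920.60 − $1110.46 = $1810.14

$1810.14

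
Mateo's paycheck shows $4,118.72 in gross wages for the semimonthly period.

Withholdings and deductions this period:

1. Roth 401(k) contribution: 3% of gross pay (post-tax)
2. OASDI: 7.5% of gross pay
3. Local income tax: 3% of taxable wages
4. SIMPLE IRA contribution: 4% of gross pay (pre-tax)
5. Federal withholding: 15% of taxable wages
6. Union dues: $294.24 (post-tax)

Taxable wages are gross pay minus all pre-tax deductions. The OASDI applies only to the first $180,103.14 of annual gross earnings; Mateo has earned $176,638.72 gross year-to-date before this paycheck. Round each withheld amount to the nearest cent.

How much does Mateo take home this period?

SIMPLE IRA contribution: $4,118.72 × 0.04 = $164.75
Taxable wages = $4,118.72 − $164.75 = $3,953.97
Local income tax: $3,953.97 × 0.03 = $118.62
Federal withholding: $3,953.97 × 0.15 = $593.10
OASDI: only $180,103.14 − $176,638.72 = $3,464.42 of this check is subject → $3,464.42 × 0.075 = $259.83
Union dues: $294.24
Roth 401(k) contribution: $4,118.72 × 0.03 = $123.56
Total deductions = $164.75 + $118.62 + $593.10 + $259.83 + $294.24 + $123.56 = $1,554.10
Net pay = $4,118.72 − $1,554.10 = $2,564.62

$2,564.62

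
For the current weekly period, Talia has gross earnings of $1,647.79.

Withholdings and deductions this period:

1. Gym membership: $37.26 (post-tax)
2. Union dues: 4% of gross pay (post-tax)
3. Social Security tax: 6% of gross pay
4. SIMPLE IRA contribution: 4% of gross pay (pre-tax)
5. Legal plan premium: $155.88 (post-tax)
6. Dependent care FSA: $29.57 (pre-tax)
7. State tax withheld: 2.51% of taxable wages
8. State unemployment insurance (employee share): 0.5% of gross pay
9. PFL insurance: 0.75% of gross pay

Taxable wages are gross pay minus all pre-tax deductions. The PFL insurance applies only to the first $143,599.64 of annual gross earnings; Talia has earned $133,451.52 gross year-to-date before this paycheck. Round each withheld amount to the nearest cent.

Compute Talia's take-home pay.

SIMPLE IRA contribution: $1,647.79 × 0.04 = $65.91
Dependent care FSA: $29.57
Pre-tax total = $65.91 + $29.57 = $95.48
Taxable wages = $1,647.79 − $95.48 = $1,552.31
State tax withheld: $1,552.31 × 0.0251 = $38.96
Social Security tax: $1,647.79 × 0.06 = $98.87
State unemployment insurance (employee share): $1,647.79 × 0.005 = $8.24
PFL insurance: cap not yet reached, full $1,647.79 is subject → $1,647.79 × 0.0075 = $12.36
Legal plan premium: $155.88
Gym membership: $37.26
Union dues: $1,647.79 × 0.04 = $65.91
Total deductions = $65.91 + $29.57 + $38.96 + $98.87 + $8.24 + $12.36 + $155.88 + $37.26 + $65.91 = $512.96
Net pay = $1,647.79 − $512.96 = $1,134.83

$1,134.83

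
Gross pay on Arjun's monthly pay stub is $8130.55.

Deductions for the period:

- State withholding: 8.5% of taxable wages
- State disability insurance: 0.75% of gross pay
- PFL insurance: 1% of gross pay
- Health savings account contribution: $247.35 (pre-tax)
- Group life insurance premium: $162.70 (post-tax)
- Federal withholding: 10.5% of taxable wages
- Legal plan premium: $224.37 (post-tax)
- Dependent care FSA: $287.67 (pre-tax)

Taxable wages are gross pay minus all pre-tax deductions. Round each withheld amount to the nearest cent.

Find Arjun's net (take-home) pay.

Health savings account contribution: $247.35
Dependent care FSA: $287.67
Pre-tax total = $247.35 + $287.67 = $535.02
Taxable wages = $8130.55 − $535.02 = $7595.53
Federal withholding: $7595.53 × 0.105 = $797.53
State withholding: $7595.53 × 0.085 = $645.62
PFL insurance: $8130.55 × 0.01 = $81.31
State disability insurance: $8130.55 × 0.0075 = $60.98
Group life insurance premium: $162.70
Legal plan premium: $224.37
Total deductions = $247.35 + $287.67 + $797.53 + $645.62 + $81.31 + $60.98 + $162.70 + $224.37 = $2507.53
Net pay = $8130.55 − $2507.53 = $5623.02

$5623.02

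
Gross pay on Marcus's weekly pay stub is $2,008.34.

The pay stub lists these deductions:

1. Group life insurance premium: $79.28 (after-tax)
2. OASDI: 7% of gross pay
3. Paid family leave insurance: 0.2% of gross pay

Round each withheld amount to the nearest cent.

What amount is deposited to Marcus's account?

Paid family leave insurance: $2,008.34 × 0.002 = $4.02
OASDI: $2,008.34 × 0.07 = $140.58
Group life insurance premium: $79.28
Total deductions = $4.02 + $140.58 + $79.28 = $223.88
Net pay = $2,008.34 − $223.88 = $1,784.46

$1,784.46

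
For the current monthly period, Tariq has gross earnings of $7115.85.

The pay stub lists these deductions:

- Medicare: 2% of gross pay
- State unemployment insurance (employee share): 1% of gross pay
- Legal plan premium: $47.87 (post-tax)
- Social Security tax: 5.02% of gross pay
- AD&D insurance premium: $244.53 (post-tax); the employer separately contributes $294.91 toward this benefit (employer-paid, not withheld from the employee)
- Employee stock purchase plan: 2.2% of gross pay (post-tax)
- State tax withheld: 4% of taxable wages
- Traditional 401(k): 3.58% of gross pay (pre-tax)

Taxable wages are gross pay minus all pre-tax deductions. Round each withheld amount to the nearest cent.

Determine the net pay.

Traditional 401(k): $7115.85 × 0.0358 = $254.75
Taxable wages = $7115.85 − $254.75 = $6861.10
State tax withheld: $6861.10 × 0.04 = $274.44
Medicare: $7115.85 × 0.02 = $142.32
State unemployment insurance (employee share): $7115.85 × 0.01 = $71.16
Social Security tax: $7115.85 × 0.0502 = $357.22
AD&D insurance premium: $244.53
Legal plan premium: $47.87
Employee stock purchase plan: $7115.85 × 0.022 = $156.55
(Employer's $294.91 toward AD&D insurance premium is not withheld from the employee.)
Total deductions = $254.75 + $274.44 + $142.32 + $71.16 + $357.22 + $244.53 + $47.87 + $156.55 = $1548.84
Net pay = $7115.85 − $1548.84 = $5567.01

$5567.01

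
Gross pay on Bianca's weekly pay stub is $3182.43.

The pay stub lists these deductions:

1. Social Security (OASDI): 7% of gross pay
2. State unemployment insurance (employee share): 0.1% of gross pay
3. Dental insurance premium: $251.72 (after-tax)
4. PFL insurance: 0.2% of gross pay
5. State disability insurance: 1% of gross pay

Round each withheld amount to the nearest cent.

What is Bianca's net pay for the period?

$2666.58

PFL insurance: $3182.43 × 0.002 = $6.36
State unemployment insurance (employee share): $3182.43 × 0.001 = $3.18
Social Security (OASDI): $3182.43 × 0.07 = $222.77
State disability insurance: $3182.43 × 0.01 = $31.82
Dental insurance premium: $251.72
Total deductions = $6.36 + $3.18 + $222.77 + $31.82 + $251.72 = $515.85
Net pay = $3182.43 − $515.85 = $2666.58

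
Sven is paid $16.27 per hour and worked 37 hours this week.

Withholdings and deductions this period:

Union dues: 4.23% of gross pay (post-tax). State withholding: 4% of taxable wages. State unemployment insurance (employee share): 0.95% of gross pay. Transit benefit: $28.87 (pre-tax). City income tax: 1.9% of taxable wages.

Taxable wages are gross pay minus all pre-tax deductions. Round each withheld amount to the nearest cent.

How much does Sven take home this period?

Gross pay: 37 × $16.27 = $601.99
Transit benefit: $28.87
Taxable wages = $601.99 − $28.87 = $573.12
State withholding: $573.12 × 0.04 = $22.92
City income tax: $573.12 × 0.019 = $10.89
State unemployment insurance (employee share): $601.99 × 0.0095 = $5.72
Union dues: $601.99 × 0.0423 = $25.46
Total deductions = $28.87 + $22.92 + $10.89 + $5.72 + $25.46 = $93.86
Net pay = $601.99 − $93.86 = $508.13

$508.13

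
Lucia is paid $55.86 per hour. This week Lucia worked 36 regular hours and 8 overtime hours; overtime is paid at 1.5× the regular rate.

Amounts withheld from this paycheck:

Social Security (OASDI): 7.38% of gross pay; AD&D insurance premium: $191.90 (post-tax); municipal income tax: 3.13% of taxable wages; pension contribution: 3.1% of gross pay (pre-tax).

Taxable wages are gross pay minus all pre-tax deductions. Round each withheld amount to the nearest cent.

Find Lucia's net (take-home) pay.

Regular pay: 36 × $55.86 = $2,010.96
Overtime pay: 8 × $55.86 × 1.5 = $670.32
Gross pay = $2,010.96 + $670.32 = $2,681.28
Pension contribution: $2,681.28 × 0.031 = $83.12
Taxable wages = $2,681.28 − $83.12 = $2,598.16
Municipal income tax: $2,598.16 × 0.0313 = $81.32
Social Security (OASDI): $2,681.28 × 0.0738 = $197.88
AD&D insurance premium: $191.90
Total deductions = $83.12 + $81.32 + $197.88 + $191.90 = $554.22
Net pay = $2,681.28 − $554.22 = $2,127.06

$2,127.06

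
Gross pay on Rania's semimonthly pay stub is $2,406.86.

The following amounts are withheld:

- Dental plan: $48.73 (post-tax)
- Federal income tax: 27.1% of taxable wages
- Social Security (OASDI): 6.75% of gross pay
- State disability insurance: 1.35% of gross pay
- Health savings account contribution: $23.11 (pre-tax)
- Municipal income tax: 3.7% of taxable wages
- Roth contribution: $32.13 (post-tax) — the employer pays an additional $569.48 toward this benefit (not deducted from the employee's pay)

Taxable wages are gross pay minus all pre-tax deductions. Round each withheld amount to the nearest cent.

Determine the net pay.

$1,373.74

Health savings account contribution: $23.11
Taxable wages = $2,406.86 − $23.11 = $2,383.75
Federal income tax: $2,383.75 × 0.271 = $646.00
Municipal income tax: $2,383.75 × 0.037 = $88.20
State disability insurance: $2,406.86 × 0.0135 = $32.49
Social Security (OASDI): $2,406.86 × 0.0675 = $162.46
Roth contribution: $32.13
Dental plan: $48.73
(Employer's $569.48 toward Roth contribution is not withheld from the employee.)
Total deductions = $23.11 + $646.00 + $88.20 + $32.49 + $162.46 + $32.13 + $48.73 = $1,033.12
Net pay = $2,406.86 − $1,033.12 = $1,373.74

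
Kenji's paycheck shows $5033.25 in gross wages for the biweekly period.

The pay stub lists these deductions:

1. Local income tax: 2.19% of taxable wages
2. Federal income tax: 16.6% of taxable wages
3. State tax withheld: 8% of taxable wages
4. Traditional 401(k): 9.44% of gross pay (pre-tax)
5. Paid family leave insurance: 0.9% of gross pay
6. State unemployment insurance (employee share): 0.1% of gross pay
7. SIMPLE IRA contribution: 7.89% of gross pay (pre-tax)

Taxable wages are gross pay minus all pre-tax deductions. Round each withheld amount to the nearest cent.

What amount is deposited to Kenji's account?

Traditional 401(k): $5033.25 × 0.0944 = $475.14
SIMPLE IRA contribution: $5033.25 × 0.0789 = $397.12
Pre-tax total = $475.14 + $397.12 = $872.26
Taxable wages = $5033.25 − $872.26 = $4160.99
State tax withheld: $4160.99 × 0.08 = $332.88
Federal income tax: $4160.99 × 0.166 = $690.72
Local income tax: $4160.99 × 0.0219 = $91.13
State unemployment insurance (employee share): $5033.25 × 0.001 = $5.03
Paid family leave insurance: $5033.25 × 0.009 = $45.30
Total deductions = $475.14 + $397.12 + $332.88 + $690.72 + $91.13 + $5.03 + $45.30 = $2037.32
Net pay = $5033.25 − $2037.32 = $2995.93

$2995.93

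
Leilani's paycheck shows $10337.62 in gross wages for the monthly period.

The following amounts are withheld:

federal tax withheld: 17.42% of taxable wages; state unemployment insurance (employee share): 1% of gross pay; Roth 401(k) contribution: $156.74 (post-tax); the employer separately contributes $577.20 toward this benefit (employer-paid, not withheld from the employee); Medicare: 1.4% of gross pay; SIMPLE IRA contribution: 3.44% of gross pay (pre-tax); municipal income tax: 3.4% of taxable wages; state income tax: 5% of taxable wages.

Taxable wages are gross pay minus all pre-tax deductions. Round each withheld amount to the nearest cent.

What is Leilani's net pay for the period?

$6999.80

SIMPLE IRA contribution: $10337.62 × 0.0344 = $355.61
Taxable wages = $10337.62 − $355.61 = $9982.01
Federal tax withheld: $9982.01 × 0.1742 = $1738.87
State income tax: $9982.01 × 0.05 = $499.10
Municipal income tax: $9982.01 × 0.034 = $339.39
State unemployment insurance (employee share): $10337.62 × 0.01 = $103.38
Medicare: $10337.62 × 0.014 = $144.73
Roth 401(k) contribution: $156.74
(Employer's $577.20 toward Roth 401(k) contribution is not withheld from the employee.)
Total deductions = $355.61 + $1738.87 + $499.10 + $339.39 + $103.38 + $144.73 + $156.74 = $3337.82
Net pay = $10337.62 − $3337.82 = $6999.80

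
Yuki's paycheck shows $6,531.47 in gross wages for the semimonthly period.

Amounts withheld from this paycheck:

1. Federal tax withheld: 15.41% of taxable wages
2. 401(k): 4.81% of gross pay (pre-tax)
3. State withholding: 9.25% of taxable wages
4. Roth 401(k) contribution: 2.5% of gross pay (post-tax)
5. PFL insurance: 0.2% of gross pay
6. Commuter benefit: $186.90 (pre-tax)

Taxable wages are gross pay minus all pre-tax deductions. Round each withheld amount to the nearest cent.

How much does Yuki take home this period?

$4,366.96

401(k): $6,531.47 × 0.0481 = $314.16
Commuter benefit: $186.90
Pre-tax total = $314.16 + $186.90 = $501.06
Taxable wages = $6,531.47 − $501.06 = $6,030.41
Federal tax withheld: $6,030.41 × 0.1541 = $929.29
State withholding: $6,030.41 × 0.0925 = $557.81
PFL insurance: $6,531.47 × 0.002 = $13.06
Roth 401(k) contribution: $6,531.47 × 0.025 = $163.29
Total deductions = $314.16 + $186.90 + $929.29 + $557.81 + $13.06 + $163.29 = $2,164.51
Net pay = $6,531.47 − $2,164.51 = $4,366.96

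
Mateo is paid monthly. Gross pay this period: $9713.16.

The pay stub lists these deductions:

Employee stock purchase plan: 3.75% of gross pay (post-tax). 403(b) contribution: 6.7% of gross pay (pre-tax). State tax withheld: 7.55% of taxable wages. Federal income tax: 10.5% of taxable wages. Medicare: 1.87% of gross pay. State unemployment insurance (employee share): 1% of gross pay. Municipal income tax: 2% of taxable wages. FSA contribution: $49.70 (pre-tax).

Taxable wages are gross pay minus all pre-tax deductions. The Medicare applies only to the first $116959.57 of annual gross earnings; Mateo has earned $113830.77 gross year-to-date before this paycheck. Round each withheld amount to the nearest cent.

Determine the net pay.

$6685.76

FSA contribution: $49.70
403(b) contribution: $9713.16 × 0.067 = $650.78
Pre-tax total = $49.70 + $650.78 = $700.48
Taxable wages = $9713.16 − $700.48 = $9012.68
Federal income tax: $9012.68 × 0.105 = $946.33
State tax withheld: $9012.68 × 0.0755 = $680.46
Municipal income tax: $9012.68 × 0.02 = $180.25
Medicare: only $116959.57 − $113830.77 = $3128.80 of this check is subject → $3128.80 × 0.0187 = $58.51
State unemployment insurance (employee share): $9713.16 × 0.01 = $97.13
Employee stock purchase plan: $9713.16 × 0.0375 = $364.24
Total deductions = $49.70 + $650.78 + $946.33 + $680.46 + $180.25 + $58.51 + $97.13 + $364.24 = $3027.40
Net pay = $9713.16 − $3027.40 = $6685.76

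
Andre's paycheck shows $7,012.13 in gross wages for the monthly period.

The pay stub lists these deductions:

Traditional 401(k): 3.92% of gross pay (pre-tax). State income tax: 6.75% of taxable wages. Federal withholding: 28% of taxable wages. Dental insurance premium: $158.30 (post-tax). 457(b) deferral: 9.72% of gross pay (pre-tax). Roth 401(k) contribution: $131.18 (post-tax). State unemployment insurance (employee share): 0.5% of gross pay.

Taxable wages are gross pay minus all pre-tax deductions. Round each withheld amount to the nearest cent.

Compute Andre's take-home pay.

$3,626.78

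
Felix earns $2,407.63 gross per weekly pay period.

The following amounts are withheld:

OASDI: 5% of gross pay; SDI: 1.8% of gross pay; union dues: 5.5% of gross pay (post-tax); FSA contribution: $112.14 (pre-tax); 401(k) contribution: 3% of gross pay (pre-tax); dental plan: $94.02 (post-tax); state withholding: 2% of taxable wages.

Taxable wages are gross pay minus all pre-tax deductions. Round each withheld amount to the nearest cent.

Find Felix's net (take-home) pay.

$1,788.63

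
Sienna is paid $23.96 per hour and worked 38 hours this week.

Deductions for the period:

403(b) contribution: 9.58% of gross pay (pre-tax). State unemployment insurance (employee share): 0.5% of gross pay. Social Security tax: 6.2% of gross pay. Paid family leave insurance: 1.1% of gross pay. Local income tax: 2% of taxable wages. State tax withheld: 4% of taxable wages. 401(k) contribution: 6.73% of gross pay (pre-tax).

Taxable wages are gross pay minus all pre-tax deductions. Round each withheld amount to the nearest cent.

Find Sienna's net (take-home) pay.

Gross pay: 38 × $23.96 = $910.48
403(b) contribution: $910.48 × 0.0958 = $87.22
401(k) contribution: $910.48 × 0.0673 = $61.28
Pre-tax total = $87.22 + $61.28 = $148.50
Taxable wages = $910.48 − $148.50 = $761.98
State tax withheld: $761.98 × 0.04 = $30.48
Local income tax: $761.98 × 0.02 = $15.24
Social Security tax: $910.48 × 0.062 = $56.45
Paid family leave insurance: $910.48 × 0.011 = $10.02
State unemployment insurance (employee share): $910.48 × 0.005 = $4.55
Total deductions = $87.22 + $61.28 + $30.48 + $15.24 + $56.45 + $10.02 + $4.55 = $265.24
Net pay = $910.48 − $265.24 = $645.24

$645.24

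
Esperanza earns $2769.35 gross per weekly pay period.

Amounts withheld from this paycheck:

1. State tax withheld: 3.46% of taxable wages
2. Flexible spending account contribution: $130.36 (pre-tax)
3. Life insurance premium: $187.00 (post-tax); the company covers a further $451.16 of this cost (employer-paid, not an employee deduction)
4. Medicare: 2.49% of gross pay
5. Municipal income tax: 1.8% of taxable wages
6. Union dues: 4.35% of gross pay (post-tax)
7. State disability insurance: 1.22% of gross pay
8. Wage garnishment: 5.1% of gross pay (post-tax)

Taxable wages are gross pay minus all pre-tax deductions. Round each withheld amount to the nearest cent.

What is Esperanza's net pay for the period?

$1948.72

Flexible spending account contribution: $130.36
Taxable wages = $2769.35 − $130.36 = $2638.99
State tax withheld: $2638.99 × 0.0346 = $91.31
Municipal income tax: $2638.99 × 0.018 = $47.50
Medicare: $2769.35 × 0.0249 = $68.96
State disability insurance: $2769.35 × 0.0122 = $33.79
Union dues: $2769.35 × 0.0435 = $120.47
Wage garnishment: $2769.35 × 0.051 = $141.24
Life insurance premium: $187.00
(Employer's $451.16 toward life insurance premium is not withheld from the employee.)
Total deductions = $130.36 + $91.31 + $47.50 + $68.96 + $33.79 + $120.47 + $141.24 + $187.00 = $820.63
Net pay = $2769.35 − $820.63 = $1948.72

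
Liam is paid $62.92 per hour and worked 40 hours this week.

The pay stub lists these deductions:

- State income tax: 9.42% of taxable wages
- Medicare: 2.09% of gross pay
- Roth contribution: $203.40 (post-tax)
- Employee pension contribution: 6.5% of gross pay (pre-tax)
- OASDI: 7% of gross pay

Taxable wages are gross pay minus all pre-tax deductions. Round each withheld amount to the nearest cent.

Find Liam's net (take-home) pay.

Gross pay: 40 × $62.92 = $2516.80
Employee pension contribution: $2516.80 × 0.065 = $163.59
Taxable wages = $2516.80 − $163.59 = $2353.21
State income tax: $2353.21 × 0.0942 = $221.67
Medicare: $2516.80 × 0.0209 = $52.60
OASDI: $2516.80 × 0.07 = $176.18
Roth contribution: $203.40
Total deductions = $163.59 + $221.67 + $52.60 + $176.18 + $203.40 = $817.44
Net pay = $2516.80 − $817.44 = $1699.36

$1699.36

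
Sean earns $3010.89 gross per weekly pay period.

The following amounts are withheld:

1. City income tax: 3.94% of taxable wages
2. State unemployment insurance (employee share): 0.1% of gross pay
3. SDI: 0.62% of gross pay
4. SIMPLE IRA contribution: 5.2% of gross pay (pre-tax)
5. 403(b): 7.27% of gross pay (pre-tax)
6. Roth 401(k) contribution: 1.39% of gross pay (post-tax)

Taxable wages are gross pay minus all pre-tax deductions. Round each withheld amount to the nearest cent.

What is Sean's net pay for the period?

403(b): $3010.89 × 0.0727 = $218.89
SIMPLE IRA contribution: $3010.89 × 0.052 = $156.57
Pre-tax total = $218.89 + $156.57 = $375.46
Taxable wages = $3010.89 − $375.46 = $2635.43
City income tax: $2635.43 × 0.0394 = $103.84
SDI: $3010.89 × 0.0062 = $18.67
State unemployment insurance (employee share): $3010.89 × 0.001 = $3.01
Roth 401(k) contribution: $3010.89 × 0.0139 = $41.85
Total deductions = $218.89 + $156.57 + $103.84 + $18.67 + $3.01 + $41.85 = $542.83
Net pay = $3010.89 − $542.83 = $2468.06

$2468.06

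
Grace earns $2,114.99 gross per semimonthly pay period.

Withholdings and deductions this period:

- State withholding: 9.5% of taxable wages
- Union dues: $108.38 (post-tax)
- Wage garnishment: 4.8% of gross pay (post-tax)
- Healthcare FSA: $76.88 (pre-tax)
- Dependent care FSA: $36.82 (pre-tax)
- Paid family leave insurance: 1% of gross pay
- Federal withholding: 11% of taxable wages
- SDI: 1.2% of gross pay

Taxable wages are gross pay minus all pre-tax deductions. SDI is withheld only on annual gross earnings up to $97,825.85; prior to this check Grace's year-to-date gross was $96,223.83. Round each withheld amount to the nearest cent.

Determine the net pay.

Dependent care FSA: $36.82
Healthcare FSA: $76.88
Pre-tax total = $36.82 + $76.88 = $113.70
Taxable wages = $2,114.99 − $113.70 = $2,001.29
Federal withholding: $2,001.29 × 0.11 = $220.14
State withholding: $2,001.29 × 0.095 = $190.12
Paid family leave insurance: $2,114.99 × 0.01 = $21.15
SDI: only $97,825.85 − $96,223.83 = $1,602.02 of this check is subject → $1,602.02 × 0.012 = $19.22
Union dues: $108.38
Wage garnishment: $2,114.99 × 0.048 = $101.52
Total deductions = $36.82 + $76.88 + $220.14 + $190.12 + $21.15 + $19.22 + $108.38 + $101.52 = $774.23
Net pay = $2,114.99 − $774.23 = $1,340.76

$1,340.76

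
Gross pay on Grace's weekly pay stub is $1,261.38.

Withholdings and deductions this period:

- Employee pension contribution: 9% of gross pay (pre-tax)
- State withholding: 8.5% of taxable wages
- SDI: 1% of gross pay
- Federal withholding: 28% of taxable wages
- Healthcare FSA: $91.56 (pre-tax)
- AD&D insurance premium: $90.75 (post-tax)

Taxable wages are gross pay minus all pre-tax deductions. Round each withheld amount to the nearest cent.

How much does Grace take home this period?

$567.39

Employee pension contribution: $1,261.38 × 0.09 = $113.52
Healthcare FSA: $91.56
Pre-tax total = $113.52 + $91.56 = $205.08
Taxable wages = $1,261.38 − $205.08 = $1,056.30
State withholding: $1,056.30 × 0.085 = $89.79
Federal withholding: $1,056.30 × 0.28 = $295.76
SDI: $1,261.38 × 0.01 = $12.61
AD&D insurance premium: $90.75
Total deductions = $113.52 + $91.56 + $89.79 + $295.76 + $12.61 + $90.75 = $693.99
Net pay = $1,261.38 − $693.99 = $567.39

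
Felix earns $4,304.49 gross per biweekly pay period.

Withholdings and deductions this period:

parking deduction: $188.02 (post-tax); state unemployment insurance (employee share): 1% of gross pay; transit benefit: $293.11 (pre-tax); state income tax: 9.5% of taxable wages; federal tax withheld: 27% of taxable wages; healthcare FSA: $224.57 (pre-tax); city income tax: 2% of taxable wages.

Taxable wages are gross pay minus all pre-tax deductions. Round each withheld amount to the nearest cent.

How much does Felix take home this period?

Healthcare FSA: $224.57
Transit benefit: $293.11
Pre-tax total = $224.57 + $293.11 = $517.68
Taxable wages = $4,304.49 − $517.68 = $3,786.81
Federal tax withheld: $3,786.81 × 0.27 = $1,022.44
State income tax: $3,786.81 × 0.095 = $359.75
City income tax: $3,786.81 × 0.02 = $75.74
State unemployment insurance (employee share): $4,304.49 × 0.01 = $43.04
Parking deduction: $188.02
Total deductions = $224.57 + $293.11 + $1,022.44 + $359.75 + $75.74 + $43.04 + $188.02 = $2,206.67
Net pay = $4,304.49 − $2,206.67 = $2,097.82

$2,097.82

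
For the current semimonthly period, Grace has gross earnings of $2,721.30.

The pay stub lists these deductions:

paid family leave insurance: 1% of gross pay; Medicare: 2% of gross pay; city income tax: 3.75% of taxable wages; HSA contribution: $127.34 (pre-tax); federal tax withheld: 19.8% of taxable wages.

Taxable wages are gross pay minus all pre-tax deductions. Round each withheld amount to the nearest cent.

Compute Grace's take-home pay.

$1,901.45

HSA contribution: $127.34
Taxable wages = $2,721.30 − $127.34 = $2,593.96
Federal tax withheld: $2,593.96 × 0.198 = $513.60
City income tax: $2,593.96 × 0.0375 = $97.27
Paid family leave insurance: $2,721.30 × 0.01 = $27.21
Medicare: $2,721.30 × 0.02 = $54.43
Total deductions = $127.34 + $513.60 + $97.27 + $27.21 + $54.43 = $819.85
Net pay = $2,721.30 − $819.85 = $1,901.45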